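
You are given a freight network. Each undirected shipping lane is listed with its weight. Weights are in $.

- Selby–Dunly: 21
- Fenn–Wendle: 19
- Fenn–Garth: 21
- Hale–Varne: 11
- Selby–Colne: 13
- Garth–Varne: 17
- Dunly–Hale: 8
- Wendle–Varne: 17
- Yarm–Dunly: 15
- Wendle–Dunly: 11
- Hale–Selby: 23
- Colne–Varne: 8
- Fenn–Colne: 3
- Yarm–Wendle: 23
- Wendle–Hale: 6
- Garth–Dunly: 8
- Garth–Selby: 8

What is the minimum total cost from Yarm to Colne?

Settle nodes by increasing distance from Yarm:
Yarm: 0
Dunly: 15  (via Yarm)
Hale: 23  (via Dunly)
Wendle: 23  (via Yarm)
Garth: 23  (via Dunly)
Selby: 31  (via Garth)
Varne: 34  (via Hale)
Fenn: 42  (via Wendle)
Colne: 42  (via Varne)
Shortest route: Yarm–Dunly–Hale–Varne–Colne = $42.

$42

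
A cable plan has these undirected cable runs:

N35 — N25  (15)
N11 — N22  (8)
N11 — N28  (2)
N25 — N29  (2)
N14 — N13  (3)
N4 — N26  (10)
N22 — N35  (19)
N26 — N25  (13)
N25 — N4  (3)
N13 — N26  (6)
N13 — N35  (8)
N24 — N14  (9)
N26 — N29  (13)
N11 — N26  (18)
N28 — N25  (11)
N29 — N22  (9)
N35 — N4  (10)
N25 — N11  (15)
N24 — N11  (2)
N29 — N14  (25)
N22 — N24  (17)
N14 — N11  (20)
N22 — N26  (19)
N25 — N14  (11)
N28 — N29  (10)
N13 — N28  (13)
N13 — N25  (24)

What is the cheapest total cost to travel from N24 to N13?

12

Running Dijkstra from N24:
N24: 0
N11: 2  (via N24)
N28: 4  (via N11)
N14: 9  (via N24)
N22: 10  (via N11)
N13: 12  (via N14)
Shortest route: N24–N14–N13 = 12.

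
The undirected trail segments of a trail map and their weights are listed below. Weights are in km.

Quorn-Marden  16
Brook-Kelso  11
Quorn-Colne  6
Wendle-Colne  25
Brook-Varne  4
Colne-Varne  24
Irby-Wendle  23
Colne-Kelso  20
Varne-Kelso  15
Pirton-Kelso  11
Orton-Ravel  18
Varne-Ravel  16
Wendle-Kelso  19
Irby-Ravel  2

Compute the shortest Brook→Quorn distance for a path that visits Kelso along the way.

37 km

Best Brook to Kelso: Brook–Kelso costing 11
Shortest Kelso→Quorn: Kelso–Colne–Quorn = 26
Total via Kelso: 11 + 26 = 37 km.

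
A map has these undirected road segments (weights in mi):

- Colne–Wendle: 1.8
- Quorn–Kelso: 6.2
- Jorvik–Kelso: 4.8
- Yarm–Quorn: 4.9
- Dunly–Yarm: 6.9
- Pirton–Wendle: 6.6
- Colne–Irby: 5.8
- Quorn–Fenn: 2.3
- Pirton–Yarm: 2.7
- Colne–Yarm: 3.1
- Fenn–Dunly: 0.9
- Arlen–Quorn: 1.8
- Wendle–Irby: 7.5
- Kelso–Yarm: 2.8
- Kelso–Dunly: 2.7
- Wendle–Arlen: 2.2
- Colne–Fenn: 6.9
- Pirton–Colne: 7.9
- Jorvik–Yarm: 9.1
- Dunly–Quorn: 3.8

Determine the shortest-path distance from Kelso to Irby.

11.7 mi

Enumerating some paths:
Kelso - Dunly - Fenn - Colne - Irby: 2.7+0.9+6.9+5.8 = 16.3
Kelso - Yarm - Colne - Wendle - Irby: 2.8+3.1+1.8+7.5 = 15.2
Kelso - Yarm - Colne - Irby: 2.8+3.1+5.8 = 11.7
Cheapest is Kelso - Yarm - Colne - Irby at 11.7 mi.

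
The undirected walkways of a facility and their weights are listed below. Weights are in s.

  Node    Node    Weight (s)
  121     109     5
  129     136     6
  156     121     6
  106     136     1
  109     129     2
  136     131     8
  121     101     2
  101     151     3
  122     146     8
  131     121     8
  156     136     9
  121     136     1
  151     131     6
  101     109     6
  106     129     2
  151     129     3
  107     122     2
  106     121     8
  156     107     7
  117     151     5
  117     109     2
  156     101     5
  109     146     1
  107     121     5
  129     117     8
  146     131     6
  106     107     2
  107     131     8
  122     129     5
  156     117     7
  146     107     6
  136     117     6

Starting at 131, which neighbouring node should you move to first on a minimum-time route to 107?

107

Compare a few routes:
131–146–107: 6+6 = 12
131–121–136–106–107: 8+1+1+2 = 12
131–136–106–107: 8+1+2 = 11
131–107: 8 = 8
Cheapest is 131–107 at 8 s.
So from 131 the first move is to 107.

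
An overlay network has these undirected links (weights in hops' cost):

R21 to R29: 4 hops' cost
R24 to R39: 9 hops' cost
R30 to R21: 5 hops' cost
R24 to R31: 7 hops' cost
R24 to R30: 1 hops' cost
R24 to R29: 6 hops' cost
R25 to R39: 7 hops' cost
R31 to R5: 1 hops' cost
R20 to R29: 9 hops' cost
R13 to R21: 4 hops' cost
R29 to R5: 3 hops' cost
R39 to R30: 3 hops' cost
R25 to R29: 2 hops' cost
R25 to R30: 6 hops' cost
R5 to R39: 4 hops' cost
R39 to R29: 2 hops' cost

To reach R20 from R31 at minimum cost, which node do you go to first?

R5

Enumerating some paths:
R31 - R5 - R29 - R20: 1+3+9 = 13
R31 - R24 - R29 - R20: 7+6+9 = 22
R31 - R5 - R39 - R29 - R20: 1+4+2+9 = 16
The minimum is 13 hops' cost via R31 - R5 - R29 - R20.
So from R31 the first move is to R5.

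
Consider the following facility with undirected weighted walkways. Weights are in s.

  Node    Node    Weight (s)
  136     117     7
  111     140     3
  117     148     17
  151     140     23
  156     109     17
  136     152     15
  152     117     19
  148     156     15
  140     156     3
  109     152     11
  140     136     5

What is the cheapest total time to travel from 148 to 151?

Candidate routes:
148–117–136–140–151: 17+7+5+23 = 52
148–156–140–151: 15+3+23 = 41
Cheapest is 148–156–140–151 at 41 s.

41 s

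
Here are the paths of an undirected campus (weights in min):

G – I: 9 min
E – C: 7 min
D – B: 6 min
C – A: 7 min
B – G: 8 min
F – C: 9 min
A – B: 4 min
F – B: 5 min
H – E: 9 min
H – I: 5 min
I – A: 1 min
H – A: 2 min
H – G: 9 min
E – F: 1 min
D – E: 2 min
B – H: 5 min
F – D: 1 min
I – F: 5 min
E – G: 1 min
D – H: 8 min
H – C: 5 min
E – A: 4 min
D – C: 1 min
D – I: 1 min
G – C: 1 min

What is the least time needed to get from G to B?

Compare a few routes:
G - E - F - B: 1+1+5 = 7
G - B: 8 = 8
Cheapest is G - E - F - B at 7 min.

7 min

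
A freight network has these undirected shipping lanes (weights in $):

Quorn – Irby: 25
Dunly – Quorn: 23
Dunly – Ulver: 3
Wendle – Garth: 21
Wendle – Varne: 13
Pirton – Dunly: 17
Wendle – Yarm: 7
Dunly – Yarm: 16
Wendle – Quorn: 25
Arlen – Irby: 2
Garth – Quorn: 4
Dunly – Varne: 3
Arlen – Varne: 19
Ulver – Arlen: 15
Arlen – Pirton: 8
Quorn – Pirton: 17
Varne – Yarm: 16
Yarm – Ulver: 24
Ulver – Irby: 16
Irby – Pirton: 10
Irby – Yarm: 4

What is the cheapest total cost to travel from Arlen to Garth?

$29

Shortest distances from Arlen:
Arlen: 0
Irby: 2  (via Arlen)
Yarm: 6  (via Irby)
Pirton: 8  (via Arlen)
Wendle: 13  (via Yarm)
Ulver: 15  (via Arlen)
Dunly: 18  (via Ulver)
Varne: 19  (via Arlen)
Quorn: 25  (via Pirton)
Garth: 29  (via Quorn)
Shortest route: Arlen–Pirton–Quorn–Garth = $29.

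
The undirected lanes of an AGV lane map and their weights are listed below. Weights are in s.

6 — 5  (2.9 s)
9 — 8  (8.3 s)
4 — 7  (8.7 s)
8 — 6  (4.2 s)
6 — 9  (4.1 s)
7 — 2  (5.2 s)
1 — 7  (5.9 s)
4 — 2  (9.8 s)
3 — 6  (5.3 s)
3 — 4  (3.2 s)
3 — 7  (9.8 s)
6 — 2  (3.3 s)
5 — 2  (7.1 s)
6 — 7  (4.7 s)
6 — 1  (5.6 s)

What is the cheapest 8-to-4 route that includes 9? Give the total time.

20.9 s

Best 8 to 9: 8 → 9 costing 8.3
Shortest 9→4: 9 → 6 → 3 → 4 = 12.6
Total via 9: 8.3 + 12.6 = 20.9 s.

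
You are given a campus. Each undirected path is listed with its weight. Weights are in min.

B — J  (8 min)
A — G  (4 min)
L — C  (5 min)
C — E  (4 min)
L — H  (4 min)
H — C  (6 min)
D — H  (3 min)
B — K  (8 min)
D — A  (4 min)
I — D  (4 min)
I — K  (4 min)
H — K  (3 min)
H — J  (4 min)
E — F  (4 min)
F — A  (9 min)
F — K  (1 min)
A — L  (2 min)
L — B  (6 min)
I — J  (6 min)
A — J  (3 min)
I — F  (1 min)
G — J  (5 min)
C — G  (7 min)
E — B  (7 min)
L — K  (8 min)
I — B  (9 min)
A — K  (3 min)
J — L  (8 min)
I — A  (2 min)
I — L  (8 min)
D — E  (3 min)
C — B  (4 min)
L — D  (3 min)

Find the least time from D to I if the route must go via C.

Shortest D→C: D → E → C = 7
Best C to I: C → L → A → I costing 9
Total via C: 7 + 9 = 16 min.

16 min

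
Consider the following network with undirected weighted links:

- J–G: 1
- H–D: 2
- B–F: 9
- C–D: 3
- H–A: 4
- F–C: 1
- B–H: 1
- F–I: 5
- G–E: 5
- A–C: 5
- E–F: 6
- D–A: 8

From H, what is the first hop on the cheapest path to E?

D

Enumerating some paths:
H - A - C - F - E: 4+5+1+6 = 16
H - D - C - F - E: 2+3+1+6 = 12
Cheapest is H - D - C - F - E at 12.
So from H the first move is to D.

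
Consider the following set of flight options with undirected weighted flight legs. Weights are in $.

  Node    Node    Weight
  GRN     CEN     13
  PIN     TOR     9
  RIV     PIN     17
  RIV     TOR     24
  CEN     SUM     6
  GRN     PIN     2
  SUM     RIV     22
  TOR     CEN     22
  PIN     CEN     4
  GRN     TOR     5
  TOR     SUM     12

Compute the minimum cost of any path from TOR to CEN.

Candidate routes:
TOR - PIN - CEN: 9+4 = 13
TOR - GRN - PIN - CEN: 5+2+4 = 11
TOR - SUM - CEN: 12+6 = 18
The minimum is $11 via TOR - GRN - PIN - CEN.

$11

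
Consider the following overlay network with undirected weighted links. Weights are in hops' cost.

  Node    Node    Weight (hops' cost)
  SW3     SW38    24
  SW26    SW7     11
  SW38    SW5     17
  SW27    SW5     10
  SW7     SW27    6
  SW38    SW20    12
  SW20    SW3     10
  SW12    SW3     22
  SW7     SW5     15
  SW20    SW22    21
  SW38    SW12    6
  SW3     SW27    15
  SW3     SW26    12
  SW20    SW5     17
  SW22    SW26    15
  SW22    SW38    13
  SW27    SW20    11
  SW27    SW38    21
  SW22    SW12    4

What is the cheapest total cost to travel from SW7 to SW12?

30 hops' cost

Candidate routes:
SW7 → SW26 → SW22 → SW12: 11+15+4 = 30
SW7 → SW27 → SW38 → SW12: 6+21+6 = 33
SW7 → SW5 → SW38 → SW12: 15+17+6 = 38
SW7 → SW27 → SW20 → SW38 → SW12: 6+11+12+6 = 35
The minimum is 30 hops' cost via SW7 → SW26 → SW22 → SW12.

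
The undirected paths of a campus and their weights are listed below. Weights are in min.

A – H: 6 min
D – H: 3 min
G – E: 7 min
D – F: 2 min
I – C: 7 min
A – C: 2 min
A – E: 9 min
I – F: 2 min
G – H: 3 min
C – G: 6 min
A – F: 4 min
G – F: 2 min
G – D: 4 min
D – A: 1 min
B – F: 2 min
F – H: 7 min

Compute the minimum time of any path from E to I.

11 min

Running Dijkstra from E:
E: 0
G: 7  (via E)
A: 9  (via E)
F: 9  (via G)
D: 10  (via A)
H: 10  (via G)
B: 11  (via F)
C: 11  (via A)
I: 11  (via F)
Shortest route: E → G → F → I = 11 min.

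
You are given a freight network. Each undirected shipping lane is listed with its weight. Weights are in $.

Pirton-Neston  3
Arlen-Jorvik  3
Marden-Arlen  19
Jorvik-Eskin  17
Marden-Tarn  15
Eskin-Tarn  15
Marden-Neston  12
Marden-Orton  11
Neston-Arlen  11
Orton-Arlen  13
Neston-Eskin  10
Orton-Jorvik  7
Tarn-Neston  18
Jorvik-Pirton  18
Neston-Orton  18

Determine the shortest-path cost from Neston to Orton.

$18

Candidate routes:
Neston - Marden - Orton: 12+11 = 23
Neston - Orton: 18 = 18
Neston - Arlen - Jorvik - Orton: 11+3+7 = 21
The minimum is $18 via Neston - Orton.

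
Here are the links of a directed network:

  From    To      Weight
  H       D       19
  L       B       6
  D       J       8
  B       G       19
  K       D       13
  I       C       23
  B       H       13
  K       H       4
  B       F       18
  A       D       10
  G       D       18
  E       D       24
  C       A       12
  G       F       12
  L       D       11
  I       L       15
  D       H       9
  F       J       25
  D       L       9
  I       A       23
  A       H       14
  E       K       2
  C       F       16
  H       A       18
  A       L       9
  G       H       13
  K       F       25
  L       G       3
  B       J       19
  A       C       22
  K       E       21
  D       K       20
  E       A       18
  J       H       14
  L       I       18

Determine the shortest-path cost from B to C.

53

Enumerating some paths:
B → G → H → A → C: 19+13+18+22 = 72
B → J → H → A → C: 19+14+18+22 = 73
B → H → A → L → I → C: 13+18+9+18+23 = 81
B → H → A → C: 13+18+22 = 53
The minimum is 53 via B → H → A → C.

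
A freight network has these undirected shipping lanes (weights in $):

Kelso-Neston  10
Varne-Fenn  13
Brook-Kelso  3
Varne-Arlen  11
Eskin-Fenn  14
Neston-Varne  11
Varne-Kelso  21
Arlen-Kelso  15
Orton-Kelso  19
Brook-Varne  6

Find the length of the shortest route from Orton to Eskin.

$55

Candidate routes:
Orton → Kelso → Arlen → Varne → Fenn → Eskin: 19+15+11+13+14 = 72
Orton → Kelso → Brook → Varne → Fenn → Eskin: 19+3+6+13+14 = 55
Orton → Kelso → Neston → Varne → Fenn → Eskin: 19+10+11+13+14 = 67
Orton → Kelso → Varne → Fenn → Eskin: 19+21+13+14 = 67
Cheapest is Orton → Kelso → Brook → Varne → Fenn → Eskin at $55.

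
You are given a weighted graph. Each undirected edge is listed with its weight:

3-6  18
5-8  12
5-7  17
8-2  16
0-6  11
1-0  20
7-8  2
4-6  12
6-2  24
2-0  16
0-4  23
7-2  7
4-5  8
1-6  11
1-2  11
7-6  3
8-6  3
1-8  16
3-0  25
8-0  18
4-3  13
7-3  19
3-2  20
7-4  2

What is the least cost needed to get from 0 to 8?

14

Enumerating some paths:
0 - 6 - 7 - 8: 11+3+2 = 16
0 - 6 - 8: 11+3 = 14
Cheapest is 0 - 6 - 8 at 14.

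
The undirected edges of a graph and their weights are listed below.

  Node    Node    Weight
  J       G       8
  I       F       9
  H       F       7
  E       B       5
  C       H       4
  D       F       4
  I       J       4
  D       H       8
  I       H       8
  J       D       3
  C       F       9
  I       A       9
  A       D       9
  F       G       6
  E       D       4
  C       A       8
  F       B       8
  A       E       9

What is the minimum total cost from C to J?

Running Dijkstra from C:
C: 0
H: 4  (via C)
A: 8  (via C)
F: 9  (via C)
D: 12  (via H)
I: 12  (via H)
G: 15  (via F)
J: 15  (via D)
Shortest route: C → H → D → J = 15.

15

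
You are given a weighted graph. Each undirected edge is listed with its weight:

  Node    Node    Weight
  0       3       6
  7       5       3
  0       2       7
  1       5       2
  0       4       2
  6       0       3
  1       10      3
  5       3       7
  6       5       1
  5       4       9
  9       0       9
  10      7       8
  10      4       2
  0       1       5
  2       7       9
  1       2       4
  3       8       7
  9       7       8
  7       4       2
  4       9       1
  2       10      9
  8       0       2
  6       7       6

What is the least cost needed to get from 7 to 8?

6

Shortest distances from 7:
7: 0
4: 2  (via 7)
5: 3  (via 7)
9: 3  (via 4)
0: 4  (via 4)
6: 4  (via 5)
10: 4  (via 4)
1: 5  (via 5)
8: 6  (via 0)
Shortest route: 7–4–0–8 = 6.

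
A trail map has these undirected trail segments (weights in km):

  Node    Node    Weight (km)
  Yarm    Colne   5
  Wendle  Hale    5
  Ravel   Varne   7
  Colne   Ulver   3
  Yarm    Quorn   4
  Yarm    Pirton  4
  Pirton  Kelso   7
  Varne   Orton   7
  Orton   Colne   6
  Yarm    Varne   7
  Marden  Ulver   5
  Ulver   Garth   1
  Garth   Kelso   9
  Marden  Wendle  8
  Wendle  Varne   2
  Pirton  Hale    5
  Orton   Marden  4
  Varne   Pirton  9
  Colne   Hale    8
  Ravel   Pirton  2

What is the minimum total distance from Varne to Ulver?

15 km

Candidate routes:
Varne → Orton → Marden → Ulver: 7+4+5 = 16
Varne → Wendle → Marden → Ulver: 2+8+5 = 15
The minimum is 15 km via Varne → Wendle → Marden → Ulver.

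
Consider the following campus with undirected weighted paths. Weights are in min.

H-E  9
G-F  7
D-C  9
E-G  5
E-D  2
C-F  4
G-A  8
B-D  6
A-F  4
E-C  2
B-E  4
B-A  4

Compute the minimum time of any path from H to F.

Running Dijkstra from H:
H: 0
E: 9  (via H)
C: 11  (via E)
D: 11  (via E)
B: 13  (via E)
G: 14  (via E)
F: 15  (via C)
Shortest route: H–E–C–F = 15 min.

15 min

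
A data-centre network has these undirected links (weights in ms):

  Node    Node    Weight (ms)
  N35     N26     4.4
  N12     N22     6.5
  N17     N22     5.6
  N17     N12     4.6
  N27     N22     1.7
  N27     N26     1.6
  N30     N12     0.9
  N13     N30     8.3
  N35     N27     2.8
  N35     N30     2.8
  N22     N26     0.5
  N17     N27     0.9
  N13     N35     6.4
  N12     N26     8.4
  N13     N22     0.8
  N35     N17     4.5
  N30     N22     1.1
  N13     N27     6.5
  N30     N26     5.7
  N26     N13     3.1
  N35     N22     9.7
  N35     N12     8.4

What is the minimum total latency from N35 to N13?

Candidate routes:
N35–N30–N22–N13: 2.8+1.1+0.8 = 4.7
N35–N27–N26–N22–N13: 2.8+1.6+0.5+0.8 = 5.7
N35–N27–N22–N13: 2.8+1.7+0.8 = 5.3
The minimum is 4.7 ms via N35–N30–N22–N13.

4.7 ms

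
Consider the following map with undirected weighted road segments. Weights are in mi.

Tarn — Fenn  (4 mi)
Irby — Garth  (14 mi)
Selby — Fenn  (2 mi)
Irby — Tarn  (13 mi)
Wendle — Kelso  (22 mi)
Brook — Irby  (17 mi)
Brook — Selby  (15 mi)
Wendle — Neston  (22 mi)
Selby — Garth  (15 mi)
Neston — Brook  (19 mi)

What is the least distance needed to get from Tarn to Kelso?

Running Dijkstra from Tarn:
Tarn: 0
Fenn: 4  (via Tarn)
Selby: 6  (via Fenn)
Irby: 13  (via Tarn)
Garth: 21  (via Selby)
Brook: 21  (via Selby)
Neston: 40  (via Brook)
Wendle: 62  (via Neston)
Kelso: 84  (via Wendle)
Shortest route: Tarn → Fenn → Selby → Brook → Neston → Wendle → Kelso = 84 mi.

84 mi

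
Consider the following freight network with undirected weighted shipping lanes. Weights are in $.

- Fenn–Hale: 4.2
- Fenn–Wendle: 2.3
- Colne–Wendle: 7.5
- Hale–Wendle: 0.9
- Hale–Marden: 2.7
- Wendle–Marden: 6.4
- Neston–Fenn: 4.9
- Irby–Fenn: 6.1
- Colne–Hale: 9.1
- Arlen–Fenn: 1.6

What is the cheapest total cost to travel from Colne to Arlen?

$11.4

Enumerating some paths:
Colne–Hale–Fenn–Arlen: 9.1+4.2+1.6 = 14.9
Colne–Wendle–Hale–Fenn–Arlen: 7.5+0.9+4.2+1.6 = 14.2
Colne–Wendle–Fenn–Arlen: 7.5+2.3+1.6 = 11.4
Colne–Hale–Wendle–Fenn–Arlen: 9.1+0.9+2.3+1.6 = 13.9
Cheapest is Colne–Wendle–Fenn–Arlen at $11.4.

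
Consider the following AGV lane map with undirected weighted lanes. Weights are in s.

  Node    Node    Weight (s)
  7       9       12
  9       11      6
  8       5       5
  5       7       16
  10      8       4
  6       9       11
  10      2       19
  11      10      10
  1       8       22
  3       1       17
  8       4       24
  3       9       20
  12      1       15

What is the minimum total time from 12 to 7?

58 s

Shortest distances from 12:
12: 0
1: 15  (via 12)
3: 32  (via 1)
8: 37  (via 1)
10: 41  (via 8)
5: 42  (via 8)
11: 51  (via 10)
9: 52  (via 3)
7: 58  (via 5)
Shortest route: 12–1–8–5–7 = 58 s.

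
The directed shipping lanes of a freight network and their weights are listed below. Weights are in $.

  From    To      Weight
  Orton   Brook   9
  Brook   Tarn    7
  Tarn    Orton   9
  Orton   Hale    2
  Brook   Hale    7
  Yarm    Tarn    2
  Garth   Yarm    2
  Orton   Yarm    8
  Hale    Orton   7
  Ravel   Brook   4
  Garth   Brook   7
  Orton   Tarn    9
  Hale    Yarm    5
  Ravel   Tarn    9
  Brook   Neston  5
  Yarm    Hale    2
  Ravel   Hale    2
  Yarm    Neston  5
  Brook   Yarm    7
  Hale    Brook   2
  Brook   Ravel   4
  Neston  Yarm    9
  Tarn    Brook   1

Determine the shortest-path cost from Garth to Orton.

$11

Shortest distances from Garth:
Garth: 0
Yarm: 2  (via Garth)
Hale: 4  (via Yarm)
Tarn: 4  (via Yarm)
Brook: 5  (via Tarn)
Neston: 7  (via Yarm)
Ravel: 9  (via Brook)
Orton: 11  (via Hale)
Shortest route: Garth → Yarm → Hale → Orton = $11.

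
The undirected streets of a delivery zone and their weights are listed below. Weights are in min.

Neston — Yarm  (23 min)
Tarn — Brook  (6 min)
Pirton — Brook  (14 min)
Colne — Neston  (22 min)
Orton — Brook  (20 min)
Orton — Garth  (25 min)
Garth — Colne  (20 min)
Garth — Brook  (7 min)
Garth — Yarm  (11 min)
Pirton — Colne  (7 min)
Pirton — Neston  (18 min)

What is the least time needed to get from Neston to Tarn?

38 min

Compare a few routes:
Neston - Pirton - Brook - Tarn: 18+14+6 = 38
Neston - Yarm - Garth - Brook - Tarn: 23+11+7+6 = 47
The minimum is 38 min via Neston - Pirton - Brook - Tarn.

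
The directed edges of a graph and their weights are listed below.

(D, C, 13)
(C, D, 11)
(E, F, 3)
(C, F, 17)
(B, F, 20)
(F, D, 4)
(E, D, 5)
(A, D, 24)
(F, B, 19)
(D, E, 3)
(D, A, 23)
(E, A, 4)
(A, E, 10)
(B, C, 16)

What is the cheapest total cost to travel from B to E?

Candidate routes:
B - F - D - E: 20+4+3 = 27
B - C - F - D - E: 16+17+4+3 = 40
B - C - D - E: 16+11+3 = 30
Cheapest is B - F - D - E at 27.

27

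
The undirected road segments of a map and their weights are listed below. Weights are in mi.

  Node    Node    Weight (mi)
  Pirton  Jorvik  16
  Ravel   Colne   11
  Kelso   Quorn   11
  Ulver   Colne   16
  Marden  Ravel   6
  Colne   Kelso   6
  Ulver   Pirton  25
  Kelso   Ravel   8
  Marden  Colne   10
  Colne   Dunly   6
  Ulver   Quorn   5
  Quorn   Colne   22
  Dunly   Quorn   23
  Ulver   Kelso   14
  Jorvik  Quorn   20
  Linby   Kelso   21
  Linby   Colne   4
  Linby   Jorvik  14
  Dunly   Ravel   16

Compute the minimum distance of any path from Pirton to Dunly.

40 mi

Shortest distances from Pirton:
Pirton: 0
Jorvik: 16  (via Pirton)
Ulver: 25  (via Pirton)
Quorn: 30  (via Ulver)
Linby: 30  (via Jorvik)
Colne: 34  (via Linby)
Kelso: 39  (via Ulver)
Dunly: 40  (via Colne)
Shortest route: Pirton → Jorvik → Linby → Colne → Dunly = 40 mi.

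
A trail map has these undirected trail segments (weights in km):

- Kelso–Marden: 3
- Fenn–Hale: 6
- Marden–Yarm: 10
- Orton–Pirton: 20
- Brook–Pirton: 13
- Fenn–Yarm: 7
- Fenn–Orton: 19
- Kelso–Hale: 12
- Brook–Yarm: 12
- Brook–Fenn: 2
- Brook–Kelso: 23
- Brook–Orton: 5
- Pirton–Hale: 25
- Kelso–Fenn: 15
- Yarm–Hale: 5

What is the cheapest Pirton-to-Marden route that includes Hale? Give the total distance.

Shortest Pirton→Hale: Pirton–Brook–Fenn–Hale = 21
Best Hale to Marden: Hale–Yarm–Marden costing 15
Total via Hale: 21 + 15 = 36 km.

36 km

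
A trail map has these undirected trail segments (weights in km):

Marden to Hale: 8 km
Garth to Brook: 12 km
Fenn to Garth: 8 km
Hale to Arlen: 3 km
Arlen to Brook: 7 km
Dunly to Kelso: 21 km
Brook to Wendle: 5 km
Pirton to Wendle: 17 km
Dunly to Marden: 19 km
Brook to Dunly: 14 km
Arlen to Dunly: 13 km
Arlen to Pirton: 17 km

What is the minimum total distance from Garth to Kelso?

47 km

Running Dijkstra from Garth:
Garth: 0
Fenn: 8  (via Garth)
Brook: 12  (via Garth)
Wendle: 17  (via Brook)
Arlen: 19  (via Brook)
Hale: 22  (via Arlen)
Dunly: 26  (via Brook)
Marden: 30  (via Hale)
Pirton: 34  (via Wendle)
Kelso: 47  (via Dunly)
Shortest route: Garth → Brook → Dunly → Kelso = 47 km.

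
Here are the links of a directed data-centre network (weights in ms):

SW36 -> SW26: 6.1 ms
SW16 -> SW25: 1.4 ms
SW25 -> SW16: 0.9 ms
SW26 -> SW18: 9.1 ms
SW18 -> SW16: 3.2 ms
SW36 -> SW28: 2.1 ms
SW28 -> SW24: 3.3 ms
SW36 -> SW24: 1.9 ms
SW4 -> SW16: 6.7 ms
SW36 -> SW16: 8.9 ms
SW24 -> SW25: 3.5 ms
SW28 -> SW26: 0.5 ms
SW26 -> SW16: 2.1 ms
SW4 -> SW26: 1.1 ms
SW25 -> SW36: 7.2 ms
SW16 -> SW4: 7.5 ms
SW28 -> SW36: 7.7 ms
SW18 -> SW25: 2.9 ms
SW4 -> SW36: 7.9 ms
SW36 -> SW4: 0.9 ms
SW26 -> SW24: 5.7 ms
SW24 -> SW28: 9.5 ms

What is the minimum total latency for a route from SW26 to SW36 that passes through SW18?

19.2 ms

Shortest SW26→SW18: SW26 → SW18 = 9.1
Shortest SW18→SW36: SW18 → SW25 → SW36 = 10.1
Total via SW18: 9.1 + 10.1 = 19.2 ms.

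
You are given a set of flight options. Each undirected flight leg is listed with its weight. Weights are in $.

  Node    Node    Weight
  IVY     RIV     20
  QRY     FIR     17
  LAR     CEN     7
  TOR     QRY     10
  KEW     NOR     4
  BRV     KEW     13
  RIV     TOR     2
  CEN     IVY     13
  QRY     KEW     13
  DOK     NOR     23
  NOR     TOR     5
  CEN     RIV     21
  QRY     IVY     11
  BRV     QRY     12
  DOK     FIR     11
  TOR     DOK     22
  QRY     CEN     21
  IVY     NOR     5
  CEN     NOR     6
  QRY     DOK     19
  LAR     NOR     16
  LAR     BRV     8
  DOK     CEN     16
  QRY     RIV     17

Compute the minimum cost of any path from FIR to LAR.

$34

Enumerating some paths:
FIR–QRY–BRV–LAR: 17+12+8 = 37
FIR–DOK–CEN–LAR: 11+16+7 = 34
Cheapest is FIR–DOK–CEN–LAR at $34.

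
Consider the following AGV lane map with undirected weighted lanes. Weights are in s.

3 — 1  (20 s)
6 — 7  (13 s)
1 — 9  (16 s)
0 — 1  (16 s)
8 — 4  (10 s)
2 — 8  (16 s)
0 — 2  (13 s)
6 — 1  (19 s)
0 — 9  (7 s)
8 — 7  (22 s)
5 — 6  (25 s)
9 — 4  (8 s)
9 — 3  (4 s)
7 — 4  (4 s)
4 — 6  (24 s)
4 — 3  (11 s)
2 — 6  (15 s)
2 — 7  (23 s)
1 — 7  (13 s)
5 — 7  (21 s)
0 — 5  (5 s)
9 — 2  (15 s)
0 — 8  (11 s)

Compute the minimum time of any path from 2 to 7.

Running Dijkstra from 2:
2: 0
0: 13  (via 2)
6: 15  (via 2)
9: 15  (via 2)
8: 16  (via 2)
5: 18  (via 0)
3: 19  (via 9)
4: 23  (via 9)
7: 23  (via 2)
Shortest route: 2 → 7 = 23 s.

23 s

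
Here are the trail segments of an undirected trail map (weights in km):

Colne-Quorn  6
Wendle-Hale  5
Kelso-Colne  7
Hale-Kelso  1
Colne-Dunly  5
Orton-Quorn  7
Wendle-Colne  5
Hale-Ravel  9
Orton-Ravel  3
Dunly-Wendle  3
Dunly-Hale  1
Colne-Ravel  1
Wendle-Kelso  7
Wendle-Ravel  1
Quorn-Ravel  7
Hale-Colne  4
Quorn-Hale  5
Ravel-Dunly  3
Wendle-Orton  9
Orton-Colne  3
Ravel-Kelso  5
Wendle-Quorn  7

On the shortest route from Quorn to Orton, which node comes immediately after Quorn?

Candidate routes:
Quorn–Orton: 7 = 7
Quorn–Colne–Orton: 6+3 = 9
The minimum is 7 km via Quorn–Orton.
So from Quorn the first move is to Orton.

Orton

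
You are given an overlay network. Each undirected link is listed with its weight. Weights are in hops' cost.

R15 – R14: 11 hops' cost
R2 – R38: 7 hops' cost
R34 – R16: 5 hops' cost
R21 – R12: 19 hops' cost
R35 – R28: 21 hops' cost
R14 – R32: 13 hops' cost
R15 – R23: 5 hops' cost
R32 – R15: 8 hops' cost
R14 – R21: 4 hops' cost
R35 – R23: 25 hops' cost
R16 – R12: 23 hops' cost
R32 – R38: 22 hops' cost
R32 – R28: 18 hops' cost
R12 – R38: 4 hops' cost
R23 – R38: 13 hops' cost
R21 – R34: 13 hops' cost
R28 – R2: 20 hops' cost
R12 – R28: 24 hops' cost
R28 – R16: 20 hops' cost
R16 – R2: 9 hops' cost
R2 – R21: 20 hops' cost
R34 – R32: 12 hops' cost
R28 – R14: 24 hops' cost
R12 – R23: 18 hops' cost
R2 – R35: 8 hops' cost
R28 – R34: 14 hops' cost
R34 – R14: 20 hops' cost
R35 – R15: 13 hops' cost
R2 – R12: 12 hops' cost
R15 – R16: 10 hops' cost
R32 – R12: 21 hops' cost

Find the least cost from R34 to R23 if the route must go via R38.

Shortest R34→R38: R34–R16–R2–R38 = 21
Shortest R38→R23: R38–R23 = 13
Total via R38: 21 + 13 = 34 hops' cost.

34 hops' cost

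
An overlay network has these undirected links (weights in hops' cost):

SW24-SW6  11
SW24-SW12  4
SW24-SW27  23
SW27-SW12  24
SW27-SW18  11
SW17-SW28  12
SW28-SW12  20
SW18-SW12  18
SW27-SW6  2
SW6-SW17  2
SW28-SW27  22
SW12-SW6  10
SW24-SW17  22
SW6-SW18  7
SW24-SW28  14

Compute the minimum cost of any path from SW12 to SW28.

Compare a few routes:
SW12 - SW24 - SW28: 4+14 = 18
SW12 - SW28: 20 = 20
Cheapest is SW12 - SW24 - SW28 at 18 hops' cost.

18 hops' cost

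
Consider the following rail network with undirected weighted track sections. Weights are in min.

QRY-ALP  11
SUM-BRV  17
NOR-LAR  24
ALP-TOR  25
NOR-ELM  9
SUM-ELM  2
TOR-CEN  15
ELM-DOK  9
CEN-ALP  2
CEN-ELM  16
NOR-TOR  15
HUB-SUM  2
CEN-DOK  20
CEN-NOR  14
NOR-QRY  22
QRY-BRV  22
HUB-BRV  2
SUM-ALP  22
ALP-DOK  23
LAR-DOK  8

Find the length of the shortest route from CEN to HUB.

Enumerating some paths:
CEN → DOK → ELM → SUM → HUB: 20+9+2+2 = 33
CEN → NOR → ELM → SUM → HUB: 14+9+2+2 = 27
CEN → ALP → SUM → HUB: 2+22+2 = 26
CEN → ELM → SUM → HUB: 16+2+2 = 20
Cheapest is CEN → ELM → SUM → HUB at 20 min.

20 min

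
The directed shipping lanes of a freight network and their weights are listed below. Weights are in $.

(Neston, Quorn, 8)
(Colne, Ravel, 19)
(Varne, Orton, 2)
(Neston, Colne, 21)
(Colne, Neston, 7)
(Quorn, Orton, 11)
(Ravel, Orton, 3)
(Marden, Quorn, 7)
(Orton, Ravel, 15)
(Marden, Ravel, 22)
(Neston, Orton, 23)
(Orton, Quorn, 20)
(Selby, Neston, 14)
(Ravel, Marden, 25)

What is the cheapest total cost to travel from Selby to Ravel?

Shortest distances from Selby:
Selby: 0
Neston: 14  (via Selby)
Quorn: 22  (via Neston)
Orton: 33  (via Quorn)
Colne: 35  (via Neston)
Ravel: 48  (via Orton)
Shortest route: Selby → Neston → Quorn → Orton → Ravel = $48.

$48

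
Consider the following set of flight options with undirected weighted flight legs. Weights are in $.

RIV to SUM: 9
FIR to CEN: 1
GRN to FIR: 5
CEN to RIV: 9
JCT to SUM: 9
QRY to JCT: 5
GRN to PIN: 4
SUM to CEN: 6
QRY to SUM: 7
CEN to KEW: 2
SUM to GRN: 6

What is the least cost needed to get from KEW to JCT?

$17

Settle nodes by increasing distance from KEW:
KEW: 0
CEN: 2  (via KEW)
FIR: 3  (via CEN)
SUM: 8  (via CEN)
GRN: 8  (via FIR)
RIV: 11  (via CEN)
PIN: 12  (via GRN)
QRY: 15  (via SUM)
JCT: 17  (via SUM)
Shortest route: KEW → CEN → SUM → JCT = $17.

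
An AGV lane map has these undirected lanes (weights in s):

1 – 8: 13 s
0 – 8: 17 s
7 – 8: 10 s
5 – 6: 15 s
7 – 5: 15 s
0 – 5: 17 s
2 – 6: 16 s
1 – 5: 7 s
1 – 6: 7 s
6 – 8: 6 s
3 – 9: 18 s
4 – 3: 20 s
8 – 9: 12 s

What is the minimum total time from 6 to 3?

36 s

Running Dijkstra from 6:
6: 0
8: 6  (via 6)
1: 7  (via 6)
5: 14  (via 1)
2: 16  (via 6)
7: 16  (via 8)
9: 18  (via 8)
0: 23  (via 8)
3: 36  (via 9)
Shortest route: 6 → 8 → 9 → 3 = 36 s.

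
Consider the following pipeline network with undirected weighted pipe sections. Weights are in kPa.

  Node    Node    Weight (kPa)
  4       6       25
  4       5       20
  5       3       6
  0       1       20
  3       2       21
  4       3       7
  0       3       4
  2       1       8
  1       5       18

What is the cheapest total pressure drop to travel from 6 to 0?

36 kPa

Running Dijkstra from 6:
6: 0
4: 25  (via 6)
3: 32  (via 4)
0: 36  (via 3)
Shortest route: 6–4–3–0 = 36 kPa.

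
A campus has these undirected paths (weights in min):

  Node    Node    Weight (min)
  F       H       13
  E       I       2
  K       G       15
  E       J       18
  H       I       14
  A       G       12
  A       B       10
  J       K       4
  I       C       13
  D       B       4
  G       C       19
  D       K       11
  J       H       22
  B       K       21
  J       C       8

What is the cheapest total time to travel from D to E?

Enumerating some paths:
D - B - K - J - E: 4+21+4+18 = 47
D - K - J - E: 11+4+18 = 33
D - B - K - J - C - I - E: 4+21+4+8+13+2 = 52
D - K - J - C - I - E: 11+4+8+13+2 = 38
The minimum is 33 min via D - K - J - E.

33 min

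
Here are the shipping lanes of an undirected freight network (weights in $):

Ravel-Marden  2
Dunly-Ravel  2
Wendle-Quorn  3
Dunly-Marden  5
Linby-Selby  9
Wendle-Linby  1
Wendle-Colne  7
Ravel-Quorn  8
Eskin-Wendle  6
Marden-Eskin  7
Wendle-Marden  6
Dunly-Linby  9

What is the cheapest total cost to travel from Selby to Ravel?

Shortest distances from Selby:
Selby: 0
Linby: 9  (via Selby)
Wendle: 10  (via Linby)
Quorn: 13  (via Wendle)
Eskin: 16  (via Wendle)
Marden: 16  (via Wendle)
Colne: 17  (via Wendle)
Dunly: 18  (via Linby)
Ravel: 18  (via Marden)
Shortest route: Selby → Linby → Wendle → Marden → Ravel = $18.

$18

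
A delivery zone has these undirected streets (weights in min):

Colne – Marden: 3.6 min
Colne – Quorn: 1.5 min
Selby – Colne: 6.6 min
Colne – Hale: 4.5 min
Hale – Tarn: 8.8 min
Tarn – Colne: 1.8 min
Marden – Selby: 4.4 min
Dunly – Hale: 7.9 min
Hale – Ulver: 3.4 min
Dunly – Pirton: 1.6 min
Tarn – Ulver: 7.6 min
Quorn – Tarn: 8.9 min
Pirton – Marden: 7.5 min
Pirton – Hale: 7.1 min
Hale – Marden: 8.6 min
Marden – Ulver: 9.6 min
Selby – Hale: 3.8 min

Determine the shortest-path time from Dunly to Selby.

11.7 min

Compare a few routes:
Dunly → Hale → Selby: 7.9+3.8 = 11.7
Dunly → Pirton → Marden → Selby: 1.6+7.5+4.4 = 13.5
Dunly → Hale → Colne → Selby: 7.9+4.5+6.6 = 19
Dunly → Pirton → Hale → Selby: 1.6+7.1+3.8 = 12.5
The minimum is 11.7 min via Dunly → Hale → Selby.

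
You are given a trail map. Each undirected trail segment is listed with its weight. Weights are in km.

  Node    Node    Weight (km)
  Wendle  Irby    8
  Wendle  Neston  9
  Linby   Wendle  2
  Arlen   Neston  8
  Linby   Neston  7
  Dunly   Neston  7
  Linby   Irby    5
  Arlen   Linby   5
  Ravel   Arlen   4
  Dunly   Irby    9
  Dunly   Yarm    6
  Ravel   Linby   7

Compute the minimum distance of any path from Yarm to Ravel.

Shortest distances from Yarm:
Yarm: 0
Dunly: 6  (via Yarm)
Neston: 13  (via Dunly)
Irby: 15  (via Dunly)
Linby: 20  (via Neston)
Arlen: 21  (via Neston)
Wendle: 22  (via Neston)
Ravel: 25  (via Arlen)
Shortest route: Yarm → Dunly → Neston → Arlen → Ravel = 25 km.

25 km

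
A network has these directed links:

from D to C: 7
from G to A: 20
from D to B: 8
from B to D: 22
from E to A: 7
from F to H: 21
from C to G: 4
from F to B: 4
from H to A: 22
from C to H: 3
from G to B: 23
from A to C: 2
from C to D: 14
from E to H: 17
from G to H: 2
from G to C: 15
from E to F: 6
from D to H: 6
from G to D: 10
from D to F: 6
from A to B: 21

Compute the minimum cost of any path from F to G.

37

Enumerating some paths:
F–B–D–C–G: 4+22+7+4 = 37
F–H–A–C–G: 21+22+2+4 = 49
The minimum is 37 via F–B–D–C–G.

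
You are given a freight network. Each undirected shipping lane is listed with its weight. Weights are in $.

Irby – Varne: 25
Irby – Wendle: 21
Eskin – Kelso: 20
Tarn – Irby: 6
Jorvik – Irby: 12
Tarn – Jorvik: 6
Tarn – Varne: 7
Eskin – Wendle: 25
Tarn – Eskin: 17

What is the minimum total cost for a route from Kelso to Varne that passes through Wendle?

$79

Best Kelso to Wendle: Kelso–Eskin–Wendle costing 45
Best Wendle to Varne: Wendle–Irby–Tarn–Varne costing 34
Total via Wendle: 45 + 34 = $79.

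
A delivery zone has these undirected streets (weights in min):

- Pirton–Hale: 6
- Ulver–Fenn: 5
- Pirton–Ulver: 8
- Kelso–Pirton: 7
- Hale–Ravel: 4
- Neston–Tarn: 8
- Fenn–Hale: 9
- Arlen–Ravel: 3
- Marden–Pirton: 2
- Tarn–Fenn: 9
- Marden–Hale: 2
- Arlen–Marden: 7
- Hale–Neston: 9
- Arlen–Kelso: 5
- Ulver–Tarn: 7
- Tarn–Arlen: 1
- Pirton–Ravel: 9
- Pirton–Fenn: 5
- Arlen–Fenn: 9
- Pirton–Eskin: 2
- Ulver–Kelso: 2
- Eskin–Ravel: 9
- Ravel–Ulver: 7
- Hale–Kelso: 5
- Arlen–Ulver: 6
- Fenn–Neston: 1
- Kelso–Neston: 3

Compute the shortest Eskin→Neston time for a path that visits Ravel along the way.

20 min

Shortest Eskin→Ravel: Eskin → Ravel = 9
Shortest Ravel→Neston: Ravel → Arlen → Kelso → Neston = 11
Total via Ravel: 9 + 11 = 20 min.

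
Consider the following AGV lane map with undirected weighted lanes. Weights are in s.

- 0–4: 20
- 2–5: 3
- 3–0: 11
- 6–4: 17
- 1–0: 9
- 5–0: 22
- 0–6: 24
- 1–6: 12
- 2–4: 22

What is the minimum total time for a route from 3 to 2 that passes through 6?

71 s

Best 3 to 6: 3–0–1–6 costing 32
Shortest 6→2: 6–4–2 = 39
Total via 6: 32 + 39 = 71 s.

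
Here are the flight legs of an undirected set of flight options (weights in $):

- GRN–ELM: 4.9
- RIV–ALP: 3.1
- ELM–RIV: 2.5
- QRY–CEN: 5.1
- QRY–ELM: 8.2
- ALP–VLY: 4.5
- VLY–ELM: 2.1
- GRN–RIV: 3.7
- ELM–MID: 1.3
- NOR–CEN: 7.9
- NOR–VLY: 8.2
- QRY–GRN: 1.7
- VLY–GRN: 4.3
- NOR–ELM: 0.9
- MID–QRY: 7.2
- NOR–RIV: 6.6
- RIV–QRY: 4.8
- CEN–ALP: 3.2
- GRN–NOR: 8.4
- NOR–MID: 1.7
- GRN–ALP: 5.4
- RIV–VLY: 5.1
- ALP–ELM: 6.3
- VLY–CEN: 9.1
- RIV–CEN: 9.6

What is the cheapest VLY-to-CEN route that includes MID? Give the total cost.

$13

Best VLY to MID: VLY → ELM → MID costing 3.4
Shortest MID→CEN: MID → NOR → CEN = 9.6
Total via MID: 3.4 + 9.6 = $13.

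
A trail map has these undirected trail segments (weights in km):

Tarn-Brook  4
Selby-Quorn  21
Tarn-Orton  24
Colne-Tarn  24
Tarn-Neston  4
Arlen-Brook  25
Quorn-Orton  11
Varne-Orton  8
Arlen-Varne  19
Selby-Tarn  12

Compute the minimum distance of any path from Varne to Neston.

Running Dijkstra from Varne:
Varne: 0
Orton: 8  (via Varne)
Quorn: 19  (via Orton)
Arlen: 19  (via Varne)
Tarn: 32  (via Orton)
Neston: 36  (via Tarn)
Shortest route: Varne–Orton–Tarn–Neston = 36 km.

36 km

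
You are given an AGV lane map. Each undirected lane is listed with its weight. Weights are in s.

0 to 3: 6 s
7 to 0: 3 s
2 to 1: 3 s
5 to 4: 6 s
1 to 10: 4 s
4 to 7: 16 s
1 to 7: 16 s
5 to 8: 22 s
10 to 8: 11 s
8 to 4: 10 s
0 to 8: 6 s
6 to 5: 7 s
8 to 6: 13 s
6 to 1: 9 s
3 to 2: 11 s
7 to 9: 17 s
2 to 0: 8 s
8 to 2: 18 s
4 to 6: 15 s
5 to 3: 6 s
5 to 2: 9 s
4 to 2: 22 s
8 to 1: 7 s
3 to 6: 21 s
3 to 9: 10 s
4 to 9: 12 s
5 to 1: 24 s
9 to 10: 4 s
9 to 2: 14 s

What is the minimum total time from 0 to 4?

16 s

Running Dijkstra from 0:
0: 0
7: 3  (via 0)
3: 6  (via 0)
8: 6  (via 0)
2: 8  (via 0)
1: 11  (via 2)
5: 12  (via 3)
10: 15  (via 1)
4: 16  (via 8)
Shortest route: 0–8–4 = 16 s.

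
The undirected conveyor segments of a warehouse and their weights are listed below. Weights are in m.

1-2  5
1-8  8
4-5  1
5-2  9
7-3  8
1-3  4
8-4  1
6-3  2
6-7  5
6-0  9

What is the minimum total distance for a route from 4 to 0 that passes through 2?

Shortest 4→2: 4–5–2 = 10
Best 2 to 0: 2–1–3–6–0 costing 20
Total via 2: 10 + 20 = 30 m.

30 m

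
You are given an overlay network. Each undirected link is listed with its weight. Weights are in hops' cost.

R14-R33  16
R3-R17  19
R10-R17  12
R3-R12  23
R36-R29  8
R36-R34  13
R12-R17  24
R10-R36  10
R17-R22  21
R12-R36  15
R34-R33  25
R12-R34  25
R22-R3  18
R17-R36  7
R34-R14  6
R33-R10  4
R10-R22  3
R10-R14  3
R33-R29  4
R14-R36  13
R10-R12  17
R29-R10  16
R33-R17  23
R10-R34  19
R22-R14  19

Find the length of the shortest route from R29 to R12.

23 hops' cost

Enumerating some paths:
R29–R33–R10–R12: 4+4+17 = 25
R29–R36–R12: 8+15 = 23
The minimum is 23 hops' cost via R29–R36–R12.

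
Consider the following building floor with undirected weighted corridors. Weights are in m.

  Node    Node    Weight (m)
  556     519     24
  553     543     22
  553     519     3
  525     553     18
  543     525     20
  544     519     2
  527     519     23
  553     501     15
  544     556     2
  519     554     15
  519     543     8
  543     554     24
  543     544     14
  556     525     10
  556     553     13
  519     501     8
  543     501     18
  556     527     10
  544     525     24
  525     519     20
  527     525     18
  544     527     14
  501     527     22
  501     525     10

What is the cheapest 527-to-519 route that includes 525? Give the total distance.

32 m

Best 527 to 525: 527 → 525 costing 18
Best 525 to 519: 525 → 556 → 544 → 519 costing 14
Total via 525: 18 + 14 = 32 m.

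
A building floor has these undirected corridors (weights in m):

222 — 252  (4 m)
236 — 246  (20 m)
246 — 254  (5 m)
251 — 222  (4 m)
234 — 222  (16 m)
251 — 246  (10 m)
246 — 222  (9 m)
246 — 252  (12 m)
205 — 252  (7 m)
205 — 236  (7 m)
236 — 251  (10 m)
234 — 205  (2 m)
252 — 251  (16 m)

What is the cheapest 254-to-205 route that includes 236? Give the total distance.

32 m

Shortest 254→236: 254–246–236 = 25
Shortest 236→205: 236–205 = 7
Total via 236: 25 + 7 = 32 m.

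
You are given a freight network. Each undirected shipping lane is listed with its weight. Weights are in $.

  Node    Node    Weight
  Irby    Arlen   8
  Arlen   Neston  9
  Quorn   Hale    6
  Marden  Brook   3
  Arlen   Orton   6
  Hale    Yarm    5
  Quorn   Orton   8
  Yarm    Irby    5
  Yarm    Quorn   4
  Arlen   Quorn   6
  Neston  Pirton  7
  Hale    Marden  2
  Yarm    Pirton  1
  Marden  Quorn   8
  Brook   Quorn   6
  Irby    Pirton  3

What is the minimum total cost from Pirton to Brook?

$11

Settle nodes by increasing distance from Pirton:
Pirton: 0
Yarm: 1  (via Pirton)
Irby: 3  (via Pirton)
Quorn: 5  (via Yarm)
Hale: 6  (via Yarm)
Neston: 7  (via Pirton)
Marden: 8  (via Hale)
Arlen: 11  (via Irby)
Brook: 11  (via Quorn)
Shortest route: Pirton–Yarm–Quorn–Brook = $11.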